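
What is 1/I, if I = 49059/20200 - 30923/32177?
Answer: 649975400/953926843 ≈ 0.68137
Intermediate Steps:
I = 953926843/649975400 (I = 49059*(1/20200) - 30923*1/32177 = 49059/20200 - 30923/32177 = 953926843/649975400 ≈ 1.4676)
1/I = 1/(953926843/649975400) = 649975400/953926843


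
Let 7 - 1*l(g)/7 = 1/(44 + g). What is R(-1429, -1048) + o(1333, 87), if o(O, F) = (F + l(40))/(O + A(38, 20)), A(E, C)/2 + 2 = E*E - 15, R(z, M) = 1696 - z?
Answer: 157014131/50244 ≈ 3125.0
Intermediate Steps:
l(g) = 49 - 7/(44 + g)
A(E, C) = -34 + 2*E² (A(E, C) = -4 + 2*(E*E - 15) = -4 + 2*(E² - 15) = -4 + 2*(-15 + E²) = -4 + (-30 + 2*E²) = -34 + 2*E²)
o(O, F) = (587/12 + F)/(2854 + O) (o(O, F) = (F + 7*(307 + 7*40)/(44 + 40))/(O + (-34 + 2*38²)) = (F + 7*(307 + 280)/84)/(O + (-34 + 2*1444)) = (F + 7*(1/84)*587)/(O + (-34 + 2888)) = (F + 587/12)/(O + 2854) = (587/12 + F)/(2854 + O))
R(-1429, -1048) + o(1333, 87) = (1696 - 1*(-1429)) + (587/12 + 87)/(2854 + 1333) = (1696 + 1429) + (1631/12)/4187 = 3125 + (1/4187)*(1631/12) = 3125 + 1631/50244 = 157014131/50244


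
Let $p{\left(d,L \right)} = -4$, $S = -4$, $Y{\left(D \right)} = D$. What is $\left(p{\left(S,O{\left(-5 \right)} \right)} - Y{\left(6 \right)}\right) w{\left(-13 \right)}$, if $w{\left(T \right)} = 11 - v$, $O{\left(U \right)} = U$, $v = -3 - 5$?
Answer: $-190$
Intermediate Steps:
$v = -8$ ($v = -3 - 5 = -8$)
$w{\left(T \right)} = 19$ ($w{\left(T \right)} = 11 - -8 = 11 + 8 = 19$)
$\left(p{\left(S,O{\left(-5 \right)} \right)} - Y{\left(6 \right)}\right) w{\left(-13 \right)} = \left(-4 - 6\right) 19 = \left(-10\right) 19 = -190$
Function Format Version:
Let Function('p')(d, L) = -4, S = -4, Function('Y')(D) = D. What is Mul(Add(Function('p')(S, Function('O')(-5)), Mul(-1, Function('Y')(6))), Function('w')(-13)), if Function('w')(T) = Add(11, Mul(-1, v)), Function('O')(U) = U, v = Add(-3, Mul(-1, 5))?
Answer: -190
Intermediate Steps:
v = -8 (v = Add(-3, -5) = -8)
Function('w')(T) = 19 (Function('w')(T) = Add(11, Mul(-1, -8)) = Add(11, 8) = 19)
Mul(Add(Function('p')(S, Function('O')(-5)), Mul(-1, Function('Y')(6))), Function('w')(-13)) = Mul(Add(-4, Mul(-1, 6)), 19) = Mul(Add(-4, -6), 19) = Mul(-10, 19) = -190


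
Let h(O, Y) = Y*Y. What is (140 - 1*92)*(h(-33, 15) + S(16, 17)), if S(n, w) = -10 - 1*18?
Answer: 9456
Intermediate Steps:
h(O, Y) = Y**2
S(n, w) = -28 (S(n, w) = -10 - 18 = -28)
(140 - 1*92)*(h(-33, 15) + S(16, 17)) = (140 - 1*92)*(15**2 - 28) = (140 - 92)*(225 - 28) = 48*197 = 9456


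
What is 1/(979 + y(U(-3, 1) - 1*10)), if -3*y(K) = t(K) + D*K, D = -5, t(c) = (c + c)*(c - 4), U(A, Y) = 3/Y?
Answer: 1/916 ≈ 0.0010917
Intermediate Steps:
t(c) = 2*c*(-4 + c) (t(c) = (2*c)*(-4 + c) = 2*c*(-4 + c))
y(K) = 5*K/3 - 2*K*(-4 + K)/3 (y(K) = -(2*K*(-4 + K) - 5*K)/3 = -(-5*K + 2*K*(-4 + K))/3 = 5*K/3 - 2*K*(-4 + K)/3)
1/(979 + y(U(-3, 1) - 1*10)) = 1/(979 + (3/1 - 1*10)*(13 - 2*(3/1 - 1*10))/3) = 1/(979 + (3*1 - 10)*(13 - 2*(3*1 - 10))/3) = 1/(979 + (3 - 10)*(13 - 2*(3 - 10))/3) = 1/(979 + (⅓)*(-7)*(13 - 2*(-7))) = 1/(979 + (⅓)*(-7)*(13 + 14)) = 1/(979 + (⅓)*(-7)*27) = 1/(979 - 63) = 1/916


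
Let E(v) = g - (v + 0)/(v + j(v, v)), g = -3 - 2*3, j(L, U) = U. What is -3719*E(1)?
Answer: 70661/2 ≈ 35331.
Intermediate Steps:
g = -9 (g = -3 - 6 = -9)
E(v) = -19/2 (E(v) = -9 - (v + 0)/(v + v) = -9 - v/(2*v) = -9 - v*1/(2*v) = -9 - 1*½ = -9 - ½ = -19/2)
-3719*E(1) = -3719*(-19/2) = 70661/2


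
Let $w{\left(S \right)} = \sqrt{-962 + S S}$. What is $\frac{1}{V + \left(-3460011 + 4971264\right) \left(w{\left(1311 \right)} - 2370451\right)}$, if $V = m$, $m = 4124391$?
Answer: $- \frac{1194115686904}{4277735513408936631772371} - \frac{167917 \sqrt{1717759}}{1425911837802978877257457} \approx -2.793 \cdot 10^{-13}$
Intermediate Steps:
$w{\left(S \right)} = \sqrt{-962 + S^{2}}$
$V = 4124391$
$\frac{1}{V + \left(-3460011 + 4971264\right) \left(w{\left(1311 \right)} - 2370451\right)} = \frac{1}{4124391 + \left(-3460011 + 4971264\right) \left(\sqrt{-962 + 1311^{2}} - 2370451\right)} = \frac{1}{4124391 + 1511253 \left(\sqrt{-962 + 1718721} - 2370451\right)} = \frac{1}{4124391 + 1511253 \left(\sqrt{1717759} - 2370451\right)} = \frac{1}{4124391 + 1511253 \left(-2370451 + \sqrt{1717759}\right)} = \frac{1}{4124391 - \left(3582351185103 - 1511253 \sqrt{1717759}\right)} = \frac{1}{-3582347060712 + 1511253 \sqrt{1717759}}$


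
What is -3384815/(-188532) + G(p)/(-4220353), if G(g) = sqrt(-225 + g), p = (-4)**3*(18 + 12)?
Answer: 3384815/188532 - I*sqrt(2145)/4220353 ≈ 17.954 - 1.0974e-5*I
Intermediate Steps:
p = -1920 (p = -64*30 = -1920)
-3384815/(-188532) + G(p)/(-4220353) = -3384815/(-188532) + sqrt(-225 - 1920)/(-4220353) = -3384815*(-1/188532) + sqrt(-2145)*(-1/4220353) = 3384815/188532 + (I*sqrt(2145))*(-1/4220353) = 3384815/188532 - I*sqrt(2145)/4220353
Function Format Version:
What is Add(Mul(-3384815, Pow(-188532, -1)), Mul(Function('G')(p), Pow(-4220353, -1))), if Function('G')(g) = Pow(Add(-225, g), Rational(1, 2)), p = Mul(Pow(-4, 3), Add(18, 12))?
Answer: Add(Rational(3384815, 188532), Mul(Rational(-1, 4220353), I, Pow(2145, Rational(1, 2)))) ≈ Add(17.954, Mul(-1.0974e-5, I))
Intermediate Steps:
p = -1920 (p = Mul(-64, 30) = -1920)
Add(Mul(-3384815, Pow(-188532, -1)), Mul(Function('G')(p), Pow(-4220353, -1))) = Add(Mul(-3384815, Pow(-188532, -1)), Mul(Pow(Add(-225, -1920), Rational(1, 2)), Pow(-4220353, -1))) = Add(Mul(-3384815, Rational(-1, 188532)), Mul(Pow(-2145, Rational(1, 2)), Rational(-1, 4220353))) = Add(Rational(3384815, 188532), Mul(Mul(I, Pow(2145, Rational(1, 2))), Rational(-1, 4220353))) = Add(Rational(3384815, 188532), Mul(Rational(-1, 4220353), I, Pow(2145, Rational(1, 2))))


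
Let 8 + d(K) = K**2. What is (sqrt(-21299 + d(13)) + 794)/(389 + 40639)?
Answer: 397/20514 + I*sqrt(21138)/41028 ≈ 0.019353 + 0.0035437*I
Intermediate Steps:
d(K) = -8 + K**2
(sqrt(-21299 + d(13)) + 794)/(389 + 40639) = (sqrt(-21299 + (-8 + 13**2)) + 794)/(389 + 40639) = (sqrt(-21299 + (-8 + 169)) + 794)/41028 = (sqrt(-21299 + 161) + 794)*(1/41028) = (sqrt(-21138) + 794)*(1/41028) = (I*sqrt(21138) + 794)*(1/41028) = (794 + I*sqrt(21138))*(1/41028) = 397/20514 + I*sqrt(21138)/41028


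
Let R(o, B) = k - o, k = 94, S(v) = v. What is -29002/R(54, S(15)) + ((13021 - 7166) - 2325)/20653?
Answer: -299418553/413060 ≈ -724.88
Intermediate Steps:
R(o, B) = 94 - o
-29002/R(54, S(15)) + ((13021 - 7166) - 2325)/20653 = -29002/(94 - 1*54) + ((13021 - 7166) - 2325)/20653 = -29002/(94 - 54) + (5855 - 2325)*(1/20653) = -29002/40 + 3530*(1/20653) = -29002*1/40 + 3530/20653 = -14501/20 + 3530/20653 = -299418553/413060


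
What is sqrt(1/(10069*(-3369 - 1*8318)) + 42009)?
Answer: sqrt(581729534189062667278)/117676403 ≈ 204.96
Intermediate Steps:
sqrt(1/(10069*(-3369 - 1*8318)) + 42009) = sqrt(1/(10069*(-3369 - 8318)) + 42009) = sqrt((1/10069)/(-11687) + 42009) = sqrt((1/10069)*(-1/11687) + 42009) = sqrt(-1/117676403 + 42009) = sqrt(4943468013626/117676403) = sqrt(581729534189062667278)/117676403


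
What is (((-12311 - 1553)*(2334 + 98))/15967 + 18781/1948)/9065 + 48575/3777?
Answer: 13449027881099071/1064944735784580 ≈ 12.629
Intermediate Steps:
(((-12311 - 1553)*(2334 + 98))/15967 + 18781/1948)/9065 + 48575/3777 = (-13864*2432*(1/15967) + 18781*(1/1948))*(1/9065) + 48575*(1/3777) = (-33717248*1/15967 + 18781/1948)*(1/9065) + 48575/3777 = (-33717248/15967 + 18781/1948)*(1/9065) + 48575/3777 = -65381322877/31103716*1/9065 + 48575/3777 = -65381322877/281955185540 + 48575/3777 = 13449027881099071/1064944735784580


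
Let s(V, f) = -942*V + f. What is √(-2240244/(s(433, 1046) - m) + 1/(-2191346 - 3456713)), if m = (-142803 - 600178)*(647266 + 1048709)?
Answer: I*√99019417260217622391913705932415/7116988080629363465 ≈ 0.0013982*I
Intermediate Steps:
s(V, f) = f - 942*V
m = -1260077201475 (m = -742981*1695975 = -1260077201475)
√(-2240244/(s(433, 1046) - m) + 1/(-2191346 - 3456713)) = √(-2240244/((1046 - 942*433) - 1*(-1260077201475)) + 1/(-2191346 - 3456713)) = √(-2240244/((1046 - 407886) + 1260077201475) + 1/(-5648059)) = √(-2240244/(-406840 + 1260077201475) - 1/5648059) = √(-2240244/1260076794635 - 1/5648059) = √(-13913107081031/7116988080629363465) = I*√99019417260217622391913705932415/7116988080629363465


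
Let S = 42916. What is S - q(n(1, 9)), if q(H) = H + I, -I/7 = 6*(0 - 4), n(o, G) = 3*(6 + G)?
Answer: 42703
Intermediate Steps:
n(o, G) = 18 + 3*G
I = 168 (I = -42*(0 - 4) = -42*(-4) = -7*(-24) = 168)
q(H) = 168 + H (q(H) = H + 168 = 168 + H)
S - q(n(1, 9)) = 42916 - (168 + (18 + 3*9)) = 42916 - (168 + (18 + 27)) = 42916 - (168 + 45) = 42916 - 1*213 = 42916 - 213 = 42703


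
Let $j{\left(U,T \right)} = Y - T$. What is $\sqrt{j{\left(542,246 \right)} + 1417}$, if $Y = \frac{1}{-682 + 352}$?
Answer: $\frac{\sqrt{127521570}}{330} \approx 34.22$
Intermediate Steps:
$Y = - \frac{1}{330}$ ($Y = \frac{1}{-330} = - \frac{1}{330} \approx -0.0030303$)
$j{\left(U,T \right)} = - \frac{1}{330} - T$
$\sqrt{j{\left(542,246 \right)} + 1417} = \sqrt{\left(- \frac{1}{330} - 246\right) + 1417} = \sqrt{- \frac{81181}{330} + 1417} = \sqrt{\frac{386429}{330}} = \frac{\sqrt{127521570}}{330}$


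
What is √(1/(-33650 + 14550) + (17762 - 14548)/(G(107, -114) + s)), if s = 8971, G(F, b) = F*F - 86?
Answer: √59584260682101/19418970 ≈ 0.39750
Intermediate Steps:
G(F, b) = -86 + F² (G(F, b) = F² - 86 = -86 + F²)
√(1/(-33650 + 14550) + (17762 - 14548)/(G(107, -114) + s)) = √(1/(-33650 + 14550) + (17762 - 14548)/((-86 + 107²) + 8971)) = √(1/(-19100) + 3214/((-86 + 11449) + 8971)) = √(-1/19100 + 3214/(11363 + 8971)) = √(-1/19100 + 3214/20334) = √(-1/19100 + 3214*(1/20334)) = √(-1/19100 + 1607/10167) = √(30683533/194189700) = √59584260682101/19418970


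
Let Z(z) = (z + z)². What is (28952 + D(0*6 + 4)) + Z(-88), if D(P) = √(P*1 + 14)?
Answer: 59928 + 3*√2 ≈ 59932.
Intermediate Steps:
D(P) = √(14 + P) (D(P) = √(P + 14) = √(14 + P))
Z(z) = 4*z² (Z(z) = (2*z)² = 4*z²)
(28952 + D(0*6 + 4)) + Z(-88) = (28952 + √(14 + (0*6 + 4))) + 4*(-88)² = (28952 + √(14 + (0 + 4))) + 4*7744 = (28952 + √(14 + 4)) + 30976 = (28952 + √18) + 30976 = (28952 + 3*√2) + 30976 = 59928 + 3*√2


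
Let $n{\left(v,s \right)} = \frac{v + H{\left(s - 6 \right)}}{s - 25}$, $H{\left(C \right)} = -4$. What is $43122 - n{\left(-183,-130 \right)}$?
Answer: $\frac{6683723}{155} \approx 43121.0$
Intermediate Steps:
$n{\left(v,s \right)} = \frac{-4 + v}{-25 + s}$ ($n{\left(v,s \right)} = \frac{v - 4}{s - 25} = \frac{-4 + v}{-25 + s}$)
$43122 - n{\left(-183,-130 \right)} = 43122 - \frac{-4 - 183}{-25 - 130} = 43122 - \frac{1}{-155} \left(-187\right) = 43122 - \left(- \frac{1}{155}\right) \left(-187\right) = 43122 - \frac{187}{155} = \frac{6683723}{155}$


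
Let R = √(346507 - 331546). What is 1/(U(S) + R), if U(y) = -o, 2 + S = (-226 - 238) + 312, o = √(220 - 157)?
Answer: 1/(√14961 - 3*√7) ≈ 0.0087429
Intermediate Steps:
R = √14961 ≈ 122.32
o = 3*√7 (o = √63 = 3*√7 ≈ 7.9373)
S = -154 (S = -2 + ((-226 - 238) + 312) = -2 + (-464 + 312) = -2 - 152 = -154)
U(y) = -3*√7
1/(U(S) + R) = 1/(-3*√7 + √14961) = 1/(√14961 - 3*√7)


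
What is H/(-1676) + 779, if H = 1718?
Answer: 651943/838 ≈ 777.97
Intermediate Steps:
H/(-1676) + 779 = 1718/(-1676) + 779 = 1718*(-1/1676) + 779 = -859/838 + 779 = 651943/838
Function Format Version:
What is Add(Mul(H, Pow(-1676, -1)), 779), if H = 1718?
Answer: Rational(651943, 838) ≈ 777.97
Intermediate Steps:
Add(Mul(H, Pow(-1676, -1)), 779) = Add(Mul(1718, Pow(-1676, -1)), 779) = Add(Mul(1718, Rational(-1, 1676)), 779) = Add(Rational(-859, 838), 779) = Rational(651943, 838)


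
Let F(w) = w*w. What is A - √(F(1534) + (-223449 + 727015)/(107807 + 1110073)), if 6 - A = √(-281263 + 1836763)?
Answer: 6 - 10*√15555 - √24238028988545045/101490 ≈ -2775.2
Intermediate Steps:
F(w) = w²
A = 6 - 10*√15555 (A = 6 - √(-281263 + 1836763) = 6 - √1555500 = 6 - 10*√15555 ≈ -1241.2)
A - √(F(1534) + (-223449 + 727015)/(107807 + 1110073)) = (6 - 10*√15555) - √(1534² + (-223449 + 727015)/(107807 + 1110073)) = (6 - 10*√15555) - √(2353156 + 503566/1217880) = (6 - 10*√15555) - √(2353156 + 503566*(1/1217880)) = (6 - 10*√15555) - √(2353156 + 251783/608940) = (6 - 10*√15555) - √(1432931066423/608940) = (6 - 10*√15555) - √24238028988545045/101490 = 6 - 10*√15555 - √24238028988545045/101490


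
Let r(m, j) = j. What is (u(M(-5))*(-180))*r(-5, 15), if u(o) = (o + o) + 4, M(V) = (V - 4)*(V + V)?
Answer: -496800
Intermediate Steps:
M(V) = 2*V*(-4 + V) (M(V) = (-4 + V)*(2*V) = 2*V*(-4 + V))
u(o) = 4 + 2*o (u(o) = 2*o + 4 = 4 + 2*o)
(u(M(-5))*(-180))*r(-5, 15) = ((4 + 2*(2*(-5)*(-4 - 5)))*(-180))*15 = ((4 + 2*(2*(-5)*(-9)))*(-180))*15 = ((4 + 2*90)*(-180))*15 = ((4 + 180)*(-180))*15 = (184*(-180))*15 = -33120*15 = -496800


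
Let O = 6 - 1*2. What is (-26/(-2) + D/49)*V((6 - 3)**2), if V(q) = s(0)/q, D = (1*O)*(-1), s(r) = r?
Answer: 0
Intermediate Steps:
O = 4 (O = 6 - 2 = 4)
D = -4 (D = (1*4)*(-1) = 4*(-1) = -4)
V(q) = 0 (V(q) = 0/q = 0)
(-26/(-2) + D/49)*V((6 - 3)**2) = (-26/(-2) - 4/49)*0 = (-26*(-1/2) - 4*1/49)*0 = (13 - 4/49)*0 = (633/49)*0 = 0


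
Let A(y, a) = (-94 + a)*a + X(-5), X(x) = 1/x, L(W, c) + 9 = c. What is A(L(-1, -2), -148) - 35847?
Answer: -156/5 ≈ -31.200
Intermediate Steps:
L(W, c) = -9 + c
X(x) = 1/x
A(y, a) = -⅕ + a*(-94 + a) (A(y, a) = (-94 + a)*a + 1/(-5) = a*(-94 + a) - ⅕ = -⅕ + a*(-94 + a))
A(L(-1, -2), -148) - 35847 = (-⅕ + (-148)² - 94*(-148)) - 35847 = (-⅕ + 21904 + 13912) - 35847 = 179079/5 - 35847 = -156/5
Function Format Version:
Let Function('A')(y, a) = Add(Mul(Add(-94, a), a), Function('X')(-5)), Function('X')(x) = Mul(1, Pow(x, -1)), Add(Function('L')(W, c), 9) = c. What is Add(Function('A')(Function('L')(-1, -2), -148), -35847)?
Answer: Rational(-156, 5) ≈ -31.200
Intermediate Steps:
Function('L')(W, c) = Add(-9, c)
Function('X')(x) = Pow(x, -1)
Function('A')(y, a) = Add(Rational(-1, 5), Mul(a, Add(-94, a))) (Function('A')(y, a) = Add(Mul(Add(-94, a), a), Pow(-5, -1)) = Add(Mul(a, Add(-94, a)), Rational(-1, 5)) = Add(Rational(-1, 5), Mul(a, Add(-94, a))))
Add(Function('A')(Function('L')(-1, -2), -148), -35847) = Add(Add(Rational(-1, 5), Pow(-148, 2), Mul(-94, -148)), -35847) = Add(Add(Rational(-1, 5), 21904, 13912), -35847) = Add(Rational(179079, 5), -35847) = Rational(-156, 5)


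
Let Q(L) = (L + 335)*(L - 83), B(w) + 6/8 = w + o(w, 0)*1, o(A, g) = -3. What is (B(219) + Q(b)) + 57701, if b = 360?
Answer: 1001725/4 ≈ 2.5043e+5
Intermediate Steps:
B(w) = -15/4 + w (B(w) = -¾ + (w - 3*1) = -¾ + (w - 3) = -¾ + (-3 + w) = -15/4 + w)
Q(L) = (-83 + L)*(335 + L) (Q(L) = (335 + L)*(-83 + L) = (-83 + L)*(335 + L))
(B(219) + Q(b)) + 57701 = ((-15/4 + 219) + (-27805 + 360² + 252*360)) + 57701 = (861/4 + (-27805 + 129600 + 90720)) + 57701 = (861/4 + 192515) + 57701 = 770921/4 + 57701 = 1001725/4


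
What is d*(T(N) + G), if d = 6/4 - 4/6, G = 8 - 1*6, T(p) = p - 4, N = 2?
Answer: 0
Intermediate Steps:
T(p) = -4 + p
G = 2 (G = 8 - 6 = 2)
d = ⅚ (d = 6*(¼) - 4*⅙ = 3/2 - ⅔ = ⅚ ≈ 0.83333)
d*(T(N) + G) = 5*((-4 + 2) + 2)/6 = 5*(-2 + 2)/6 = (⅚)*0 = 0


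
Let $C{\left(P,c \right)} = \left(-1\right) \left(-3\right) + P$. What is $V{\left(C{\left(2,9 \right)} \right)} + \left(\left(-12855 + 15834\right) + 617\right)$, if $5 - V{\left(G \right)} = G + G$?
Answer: $3591$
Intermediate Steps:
$C{\left(P,c \right)} = 3 + P$
$V{\left(G \right)} = 5 - 2 G$ ($V{\left(G \right)} = 5 - \left(G + G\right) = 5 - 2 G$)
$V{\left(C{\left(2,9 \right)} \right)} + \left(\left(-12855 + 15834\right) + 617\right) = \left(5 - 2 \left(3 + 2\right)\right) + \left(\left(-12855 + 15834\right) + 617\right) = \left(5 - 10\right) + \left(2979 + 617\right) = \left(5 - 10\right) + 3596 = -5 + 3596 = 3591$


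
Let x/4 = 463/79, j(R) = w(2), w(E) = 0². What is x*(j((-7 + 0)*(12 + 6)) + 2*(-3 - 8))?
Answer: -40744/79 ≈ -515.75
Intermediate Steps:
w(E) = 0
j(R) = 0
x = 1852/79 (x = 4*(463/79) = 1852/79 ≈ 23.443)
x*(j((-7 + 0)*(12 + 6)) + 2*(-3 - 8)) = 1852*(0 + 2*(-3 - 8))/79 = 1852*(0 + 2*(-11))/79 = 1852*(0 - 22)/79 = (1852/79)*(-22) = -40744/79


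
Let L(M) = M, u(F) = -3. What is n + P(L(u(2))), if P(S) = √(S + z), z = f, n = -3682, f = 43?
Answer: -3682 + 2*√10 ≈ -3675.7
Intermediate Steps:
z = 43
P(S) = √(43 + S) (P(S) = √(S + 43) = √(43 + S))
n + P(L(u(2))) = -3682 + √(43 - 3) = -3682 + √40 = -3682 + 2*√10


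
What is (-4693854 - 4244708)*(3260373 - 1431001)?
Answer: -16351955043064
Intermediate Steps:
(-4693854 - 4244708)*(3260373 - 1431001) = -8938562*1829372 = -16351955043064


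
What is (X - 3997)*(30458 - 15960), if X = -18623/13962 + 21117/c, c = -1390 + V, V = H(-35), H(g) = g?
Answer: -192932342270657/3315975 ≈ -5.8183e+7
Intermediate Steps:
V = -35
c = -1425 (c = -1390 - 35 = -1425)
X = -107124443/6631950 (X = -18623/13962 + 21117/(-1425) = -18623*1/13962 + 21117*(-1/1425) = -18623/13962 - 7039/475 = -107124443/6631950 ≈ -16.153)
(X - 3997)*(30458 - 15960) = (-107124443/6631950 - 3997)*(30458 - 15960) = -26615028593/6631950*14498 = -192932342270657/3315975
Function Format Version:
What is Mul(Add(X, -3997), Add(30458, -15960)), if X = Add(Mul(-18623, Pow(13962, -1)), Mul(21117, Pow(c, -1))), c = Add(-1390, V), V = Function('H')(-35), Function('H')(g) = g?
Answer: Rational(-192932342270657, 3315975) ≈ -5.8183e+7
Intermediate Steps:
V = -35
c = -1425 (c = Add(-1390, -35) = -1425)
X = Rational(-107124443, 6631950) (X = Add(Mul(-18623, Pow(13962, -1)), Mul(21117, Pow(-1425, -1))) = Add(Mul(-18623, Rational(1, 13962)), Mul(21117, Rational(-1, 1425))) = Add(Rational(-18623, 13962), Rational(-7039, 475)) = Rational(-107124443, 6631950) ≈ -16.153)
Mul(Add(X, -3997), Add(30458, -15960)) = Mul(Add(Rational(-107124443, 6631950), -3997), Add(30458, -15960)) = Mul(Rational(-26615028593, 6631950), 14498) = Rational(-192932342270657, 3315975)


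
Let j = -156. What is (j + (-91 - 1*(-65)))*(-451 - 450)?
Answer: 163982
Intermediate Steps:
(j + (-91 - 1*(-65)))*(-451 - 450) = (-156 + (-91 - 1*(-65)))*(-451 - 450) = (-156 + (-91 + 65))*(-901) = (-156 - 26)*(-901) = -182*(-901) = 163982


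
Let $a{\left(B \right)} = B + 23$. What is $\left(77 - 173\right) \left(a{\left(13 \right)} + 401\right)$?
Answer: $-41952$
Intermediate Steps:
$a{\left(B \right)} = 23 + B$
$\left(77 - 173\right) \left(a{\left(13 \right)} + 401\right) = \left(77 - 173\right) \left(\left(23 + 13\right) + 401\right) = - 96 \left(36 + 401\right) = \left(-96\right) 437 = -41952$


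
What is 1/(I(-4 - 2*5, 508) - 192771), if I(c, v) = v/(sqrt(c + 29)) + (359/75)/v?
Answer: -279828297632100/53942753152249681081 - 49161192000*sqrt(15)/53942753152249681081 ≈ -5.1910e-6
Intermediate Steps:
I(c, v) = 359/(75*v) + v/sqrt(29 + c) (I(c, v) = v/(sqrt(29 + c)) + (359*(1/75))/v = v/sqrt(29 + c) + 359/(75*v) = 359/(75*v) + v/sqrt(29 + c))
1/(I(-4 - 2*5, 508) - 192771) = 1/(((359/75)/508 + 508/sqrt(29 + (-4 - 2*5))) - 192771) = 1/(((359/75)*(1/508) + 508/sqrt(29 + (-4 - 10))) - 192771) = 1/((359/38100 + 508/sqrt(29 - 14)) - 192771) = 1/((359/38100 + 508/sqrt(15)) - 192771) = 1/((359/38100 + 508*(sqrt(15)/15)) - 192771) = 1/((359/38100 + 508*sqrt(15)/15) - 192771) = 1/(-7344574741/38100 + 508*sqrt(15)/15)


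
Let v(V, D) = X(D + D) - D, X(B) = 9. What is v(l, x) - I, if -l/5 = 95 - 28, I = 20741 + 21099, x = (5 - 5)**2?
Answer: -41831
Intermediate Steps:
x = 0 (x = 0**2 = 0)
I = 41840
l = -335 (l = -5*(95 - 28) = -5*67 = -335)
v(V, D) = 9 - D
v(l, x) - I = (9 - 1*0) - 1*41840 = (9 + 0) - 41840 = 9 - 41840 = -41831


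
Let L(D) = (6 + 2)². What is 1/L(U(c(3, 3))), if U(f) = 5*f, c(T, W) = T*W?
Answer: 1/64 ≈ 0.015625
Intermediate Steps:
L(D) = 64 (L(D) = 8² = 64)
1/L(U(c(3, 3))) = 1/64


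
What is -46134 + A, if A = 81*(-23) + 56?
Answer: -47941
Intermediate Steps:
A = -1807 (A = -1863 + 56 = -1807)
-46134 + A = -46134 - 1807 = -47941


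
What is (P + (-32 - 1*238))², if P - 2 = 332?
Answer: 4096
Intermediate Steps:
P = 334 (P = 2 + 332 = 334)
(P + (-32 - 1*238))² = (334 + (-32 - 1*238))² = (334 + (-32 - 238))² = (334 - 270)² = 64² = 4096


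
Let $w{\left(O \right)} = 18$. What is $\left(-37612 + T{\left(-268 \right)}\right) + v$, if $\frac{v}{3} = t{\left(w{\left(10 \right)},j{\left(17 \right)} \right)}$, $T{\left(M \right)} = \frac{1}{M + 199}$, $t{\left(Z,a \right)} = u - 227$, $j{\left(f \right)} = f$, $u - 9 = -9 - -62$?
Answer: $- \frac{2629384}{69} \approx -38107.0$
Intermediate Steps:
$u = 62$ ($u = 9 - -53 = 9 + \left(-9 + 62\right) = 9 + 53 = 62$)
$t{\left(Z,a \right)} = -165$ ($t{\left(Z,a \right)} = 62 - 227 = -165$)
$T{\left(M \right)} = \frac{1}{199 + M}$
$v = -495$ ($v = 3 \left(-165\right) = -495$)
$\left(-37612 + T{\left(-268 \right)}\right) + v = \left(-37612 + \frac{1}{199 - 268}\right) - 495 = \left(-37612 + \frac{1}{-69}\right) - 495 = \left(-37612 - \frac{1}{69}\right) - 495 = - \frac{2595229}{69} - 495 = - \frac{2629384}{69}$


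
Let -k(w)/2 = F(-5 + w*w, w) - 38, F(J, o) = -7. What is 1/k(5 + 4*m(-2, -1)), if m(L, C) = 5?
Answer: 1/90 ≈ 0.011111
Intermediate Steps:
k(w) = 90 (k(w) = -2*(-7 - 38) = -2*(-45) = 90)
1/k(5 + 4*m(-2, -1)) = 1/90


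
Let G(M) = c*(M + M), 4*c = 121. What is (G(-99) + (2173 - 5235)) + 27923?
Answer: 37743/2 ≈ 18872.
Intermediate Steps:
c = 121/4 (c = (¼)*121 = 121/4 ≈ 30.250)
G(M) = 121*M/2 (G(M) = 121*(M + M)/4 = 121*(2*M)/4 = 121*M/2)
(G(-99) + (2173 - 5235)) + 27923 = ((121/2)*(-99) + (2173 - 5235)) + 27923 = (-11979/2 - 3062) + 27923 = -18103/2 + 27923 = 37743/2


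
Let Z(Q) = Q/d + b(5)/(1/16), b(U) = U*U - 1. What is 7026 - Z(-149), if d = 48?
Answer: 318965/48 ≈ 6645.1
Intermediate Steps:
b(U) = -1 + U² (b(U) = U² - 1 = -1 + U²)
Z(Q) = 384 + Q/48 (Z(Q) = Q/48 + (-1 + 5²)/(1/16) = Q*(1/48) + (-1 + 25)/(1/16) = Q/48 + 24*16 = Q/48 + 384 = 384 + Q/48)
7026 - Z(-149) = 7026 - (384 + (1/48)*(-149)) = 7026 - (384 - 149/48) = 7026 - 1*18283/48 = 7026 - 18283/48 = 318965/48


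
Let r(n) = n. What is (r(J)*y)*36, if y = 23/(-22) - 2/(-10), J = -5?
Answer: 1674/11 ≈ 152.18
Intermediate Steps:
y = -93/110 (y = 23*(-1/22) - 2*(-⅒) = -23/22 + ⅕ = -93/110 ≈ -0.84545)
(r(J)*y)*36 = -5*(-93/110)*36 = (93/22)*36 = 1674/11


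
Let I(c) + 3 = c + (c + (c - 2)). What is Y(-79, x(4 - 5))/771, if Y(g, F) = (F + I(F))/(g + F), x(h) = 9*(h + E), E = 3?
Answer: -67/47031 ≈ -0.0014246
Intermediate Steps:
x(h) = 27 + 9*h (x(h) = 9*(h + 3) = 9*(3 + h) = 27 + 9*h)
I(c) = -5 + 3*c (I(c) = -3 + (c + (c + (c - 2))) = -3 + (c + (c + (-2 + c))) = -3 + (c + (-2 + 2*c)) = -3 + (-2 + 3*c) = -5 + 3*c)
Y(g, F) = (-5 + 4*F)/(F + g) (Y(g, F) = (F + (-5 + 3*F))/(g + F) = (-5 + 4*F)/(F + g))
Y(-79, x(4 - 5))/771 = ((-5 + 4*(27 + 9*(4 - 5)))/((27 + 9*(4 - 5)) - 79))/771 = ((-5 + 4*(27 + 9*(-1)))/((27 + 9*(-1)) - 79))*(1/771) = ((-5 + 4*(27 - 9))/((27 - 9) - 79))*(1/771) = ((-5 + 4*18)/(18 - 79))*(1/771) = ((-5 + 72)/(-61))*(1/771) = -1/61*67*(1/771) = -67/61*1/771 = -67/47031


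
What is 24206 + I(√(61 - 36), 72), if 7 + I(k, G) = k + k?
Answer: 24209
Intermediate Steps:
I(k, G) = -7 + 2*k (I(k, G) = -7 + (k + k) = -7 + 2*k)
24206 + I(√(61 - 36), 72) = 24206 + (-7 + 2*√(61 - 36)) = 24206 + (-7 + 2*√25) = 24206 + (-7 + 2*5) = 24206 + (-7 + 10) = 24206 + 3 = 24209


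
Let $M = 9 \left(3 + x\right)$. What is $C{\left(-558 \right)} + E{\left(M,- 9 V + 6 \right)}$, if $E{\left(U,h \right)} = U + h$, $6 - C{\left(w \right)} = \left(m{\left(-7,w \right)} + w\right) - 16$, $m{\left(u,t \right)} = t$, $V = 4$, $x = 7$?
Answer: $1198$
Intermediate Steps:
$M = 90$ ($M = 9 \left(3 + 7\right) = 9 \cdot 10 = 90$)
$C{\left(w \right)} = 22 - 2 w$ ($C{\left(w \right)} = 6 - \left(\left(w + w\right) - 16\right) = 6 - \left(2 w - 16\right) = 6 - \left(-16 + 2 w\right) = 22 - 2 w$)
$C{\left(-558 \right)} + E{\left(M,- 9 V + 6 \right)} = \left(22 - -1116\right) + \left(90 + \left(\left(-9\right) 4 + 6\right)\right) = \left(22 + 1116\right) + \left(90 + \left(-36 + 6\right)\right) = 1138 + \left(90 - 30\right) = 1138 + 60 = 1198$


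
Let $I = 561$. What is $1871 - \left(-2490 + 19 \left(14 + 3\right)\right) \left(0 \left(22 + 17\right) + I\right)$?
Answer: $1217558$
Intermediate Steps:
$1871 - \left(-2490 + 19 \left(14 + 3\right)\right) \left(0 \left(22 + 17\right) + I\right) = 1871 - \left(-2490 + 19 \left(14 + 3\right)\right) \left(0 \left(22 + 17\right) + 561\right) = 1871 - \left(-2490 + 19 \cdot 17\right) \left(0 \cdot 39 + 561\right) = 1871 - \left(-2490 + 323\right) \left(0 + 561\right) = 1871 - \left(-2167\right) 561 = 1871 - -1215687 = 1871 + 1215687 = 1217558$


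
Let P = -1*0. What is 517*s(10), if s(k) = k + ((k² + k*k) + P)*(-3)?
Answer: -305030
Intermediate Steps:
P = 0
s(k) = k - 6*k² (s(k) = k + ((k² + k*k) + 0)*(-3) = k + ((k² + k²) + 0)*(-3) = k + (2*k² + 0)*(-3) = k + (2*k²)*(-3) = k - 6*k²)
517*s(10) = 517*(10*(1 - 6*10)) = 517*(10*(1 - 60)) = 517*(10*(-59)) = 517*(-590) = -305030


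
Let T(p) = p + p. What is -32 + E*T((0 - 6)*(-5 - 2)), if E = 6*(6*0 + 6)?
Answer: 2992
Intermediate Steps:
T(p) = 2*p
E = 36 (E = 6*(0 + 6) = 6*6 = 36)
-32 + E*T((0 - 6)*(-5 - 2)) = -32 + 36*(2*((0 - 6)*(-5 - 2))) = -32 + 36*(2*(-6*(-7))) = -32 + 36*(2*42) = -32 + 36*84 = -32 + 3024 = 2992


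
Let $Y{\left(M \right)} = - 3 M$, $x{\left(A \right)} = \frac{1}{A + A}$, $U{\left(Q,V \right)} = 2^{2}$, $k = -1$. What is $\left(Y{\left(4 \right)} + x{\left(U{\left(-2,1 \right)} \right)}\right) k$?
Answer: $\frac{95}{8} \approx 11.875$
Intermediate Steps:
$U{\left(Q,V \right)} = 4$
$x{\left(A \right)} = \frac{1}{2 A}$
$\left(Y{\left(4 \right)} + x{\left(U{\left(-2,1 \right)} \right)}\right) k = \left(\left(-3\right) 4 + \frac{1}{2 \cdot 4}\right) \left(-1\right) = \left(-12 + \frac{1}{2} \cdot \frac{1}{4}\right) \left(-1\right) = \left(-12 + \frac{1}{8}\right) \left(-1\right) = \left(- \frac{95}{8}\right) \left(-1\right) = \frac{95}{8}$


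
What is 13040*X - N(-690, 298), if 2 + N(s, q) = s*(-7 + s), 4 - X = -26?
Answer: -89728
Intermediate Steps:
X = 30 (X = 4 - 1*(-26) = 4 + 26 = 30)
N(s, q) = -2 + s*(-7 + s)
13040*X - N(-690, 298) = 13040*30 - (-2 + (-690)**2 - 7*(-690)) = 391200 - (-2 + 476100 + 4830) = 391200 - 1*480928 = 391200 - 480928 = -89728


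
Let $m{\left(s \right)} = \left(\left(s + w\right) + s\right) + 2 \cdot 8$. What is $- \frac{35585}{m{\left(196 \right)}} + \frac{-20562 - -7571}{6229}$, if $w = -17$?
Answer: $- \frac{226738446}{2435539} \approx -93.096$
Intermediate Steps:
$m{\left(s \right)} = -1 + 2 s$ ($m{\left(s \right)} = \left(\left(s - 17\right) + s\right) + 2 \cdot 8 = \left(\left(-17 + s\right) + s\right) + 16 = \left(-17 + 2 s\right) + 16 = -1 + 2 s$)
$- \frac{35585}{m{\left(196 \right)}} + \frac{-20562 - -7571}{6229} = - \frac{35585}{-1 + 2 \cdot 196} + \frac{-20562 - -7571}{6229} = - \frac{35585}{-1 + 392} + \left(-20562 + 7571\right) \frac{1}{6229} = - \frac{35585}{391} - \frac{12991}{6229} = - \frac{226738446}{2435539}$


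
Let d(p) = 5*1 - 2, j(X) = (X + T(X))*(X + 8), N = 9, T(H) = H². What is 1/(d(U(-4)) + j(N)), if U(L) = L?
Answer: 1/1533 ≈ 0.00065232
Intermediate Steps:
j(X) = (8 + X)*(X + X²) (j(X) = (X + X²)*(X + 8) = (X + X²)*(8 + X) = (8 + X)*(X + X²))
d(p) = 3 (d(p) = 5 - 2 = 3)
1/(d(U(-4)) + j(N)) = 1/(3 + 9*(8 + 9² + 9*9)) = 1/(3 + 9*(8 + 81 + 81)) = 1/(3 + 9*170) = 1/(3 + 1530) = 1/1533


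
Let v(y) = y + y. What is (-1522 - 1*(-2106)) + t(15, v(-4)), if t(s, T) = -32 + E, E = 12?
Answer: 564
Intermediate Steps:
v(y) = 2*y
t(s, T) = -20 (t(s, T) = -32 + 12 = -20)
(-1522 - 1*(-2106)) + t(15, v(-4)) = (-1522 - 1*(-2106)) - 20 = (-1522 + 2106) - 20 = 584 - 20 = 564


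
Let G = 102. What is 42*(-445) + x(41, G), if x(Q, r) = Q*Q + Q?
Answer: -16968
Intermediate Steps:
x(Q, r) = Q + Q² (x(Q, r) = Q² + Q = Q + Q²)
42*(-445) + x(41, G) = 42*(-445) + 41*(1 + 41) = -18690 + 41*42 = -18690 + 1722 = -16968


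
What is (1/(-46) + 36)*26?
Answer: 21515/23 ≈ 935.43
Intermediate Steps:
(1/(-46) + 36)*26 = (-1/46 + 36)*26 = (1655/46)*26 = 21515/23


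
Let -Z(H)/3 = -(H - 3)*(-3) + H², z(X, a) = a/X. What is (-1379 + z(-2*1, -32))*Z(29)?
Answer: 3757791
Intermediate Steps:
Z(H) = 27 - 9*H - 3*H² (Z(H) = -3*(-(H - 3)*(-3) + H²) = -3*(-(-3 + H)*(-3) + H²) = -3*((3 - H)*(-3) + H²) = -3*((-9 + 3*H) + H²) = -3*(-9 + H² + 3*H) = 27 - 9*H - 3*H²)
(-1379 + z(-2*1, -32))*Z(29) = (-1379 - 32/((-2*1)))*(27 - 9*29 - 3*29²) = (-1379 - 32/(-2))*(27 - 261 - 3*841) = (-1379 - 32*(-½))*(27 - 261 - 2523) = (-1379 + 16)*(-2757) = -1363*(-2757) = 3757791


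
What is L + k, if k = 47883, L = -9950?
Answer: 37933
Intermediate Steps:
L + k = -9950 + 47883 = 37933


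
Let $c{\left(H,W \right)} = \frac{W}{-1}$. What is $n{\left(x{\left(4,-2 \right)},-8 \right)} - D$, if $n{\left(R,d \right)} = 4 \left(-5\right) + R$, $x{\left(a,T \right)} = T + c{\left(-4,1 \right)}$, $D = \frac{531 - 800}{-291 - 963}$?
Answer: $- \frac{29111}{1254} \approx -23.215$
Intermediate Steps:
$c{\left(H,W \right)} = - W$ ($c{\left(H,W \right)} = W \left(-1\right) = - W$)
$D = \frac{269}{1254}$ ($D = - \frac{269}{-1254} = \left(-269\right) \left(- \frac{1}{1254}\right) = \frac{269}{1254} \approx 0.21451$)
$x{\left(a,T \right)} = -1 + T$ ($x{\left(a,T \right)} = T - 1 = -1 + T$)
$n{\left(R,d \right)} = -20 + R$
$n{\left(x{\left(4,-2 \right)},-8 \right)} - D = \left(-20 - 3\right) - \frac{269}{1254} = -23 - \frac{269}{1254} = - \frac{29111}{1254}$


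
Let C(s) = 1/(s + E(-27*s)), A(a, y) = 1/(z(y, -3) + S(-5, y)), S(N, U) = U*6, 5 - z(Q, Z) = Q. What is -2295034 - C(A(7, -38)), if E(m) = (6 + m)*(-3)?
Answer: -7830655823/3412 ≈ -2.2950e+6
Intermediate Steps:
z(Q, Z) = 5 - Q
S(N, U) = 6*U
A(a, y) = 1/(5 + 5*y) (A(a, y) = 1/((5 - y) + 6*y) = 1/(5 + 5*y))
E(m) = -18 - 3*m
C(s) = 1/(-18 + 82*s) (C(s) = 1/(s + (-18 - (-81)*s)) = 1/(s + (-18 + 81*s)) = 1/(-18 + 82*s))
-2295034 - C(A(7, -38)) = -2295034 - 1/(2*(-9 + 41*(1/(5*(1 - 38))))) = -2295034 - 1/(2*(-9 + 41*((⅕)/(-37)))) = -2295034 - 1/(2*(-9 + 41*((⅕)*(-1/37)))) = -2295034 - 1/(2*(-9 + 41*(-1/185))) = -2295034 - 1/(2*(-9 - 41/185)) = -2295034 - 1/(2*(-1706/185)) = -2295034 - (-185)/(2*1706) = -2295034 - 1*(-185/3412) = -2295034 + 185/3412 = -7830655823/3412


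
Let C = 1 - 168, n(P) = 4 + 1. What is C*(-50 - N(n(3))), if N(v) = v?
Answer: 9185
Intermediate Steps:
n(P) = 5
C = -167
C*(-50 - N(n(3))) = -167*(-50 - 1*5) = -167*(-50 - 5) = -167*(-55) = 9185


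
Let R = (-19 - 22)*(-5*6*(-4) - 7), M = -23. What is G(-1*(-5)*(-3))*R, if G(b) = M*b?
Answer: -1598385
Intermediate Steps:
G(b) = -23*b
R = -4633 (R = -41*(-30*(-4) - 7) = -41*(120 - 7) = -41*113 = -4633)
G(-1*(-5)*(-3))*R = -23*(-1*(-5))*(-3)*(-4633) = -115*(-3)*(-4633) = -23*(-15)*(-4633) = 345*(-4633) = -1598385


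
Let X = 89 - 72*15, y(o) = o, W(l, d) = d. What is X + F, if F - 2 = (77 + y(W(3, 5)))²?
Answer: 5735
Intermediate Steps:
X = -991 (X = 89 - 1080 = -991)
F = 6726 (F = 2 + (77 + 5)² = 2 + 82² = 2 + 6724 = 6726)
X + F = -991 + 6726 = 5735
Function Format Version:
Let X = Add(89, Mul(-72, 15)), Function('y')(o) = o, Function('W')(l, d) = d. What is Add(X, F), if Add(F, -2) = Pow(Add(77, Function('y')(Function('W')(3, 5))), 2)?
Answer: 5735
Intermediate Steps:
X = -991 (X = Add(89, -1080) = -991)
F = 6726 (F = Add(2, Pow(Add(77, 5), 2)) = Add(2, Pow(82, 2)) = Add(2, 6724) = 6726)
Add(X, F) = Add(-991, 6726) = 5735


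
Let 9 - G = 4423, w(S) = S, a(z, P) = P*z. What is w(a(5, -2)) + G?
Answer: -4424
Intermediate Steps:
G = -4414 (G = 9 - 1*4423 = 9 - 4423 = -4414)
w(a(5, -2)) + G = -2*5 - 4414 = -10 - 4414 = -4424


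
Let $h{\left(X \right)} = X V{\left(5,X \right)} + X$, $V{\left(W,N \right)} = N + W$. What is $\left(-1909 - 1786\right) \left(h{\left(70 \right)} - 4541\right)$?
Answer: $-2878405$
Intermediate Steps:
$h{\left(X \right)} = X + X \left(5 + X\right)$ ($h{\left(X \right)} = X \left(X + 5\right) + X = X \left(5 + X\right) + X = X + X \left(5 + X\right)$)
$\left(-1909 - 1786\right) \left(h{\left(70 \right)} - 4541\right) = \left(-1909 - 1786\right) \left(70 \left(6 + 70\right) - 4541\right) = - 3695 \left(70 \cdot 76 - 4541\right) = - 3695 \left(5320 - 4541\right) = \left(-3695\right) 779 = -2878405$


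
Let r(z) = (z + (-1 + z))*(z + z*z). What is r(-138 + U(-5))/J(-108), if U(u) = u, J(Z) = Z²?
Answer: -2913911/5832 ≈ -499.64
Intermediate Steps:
r(z) = (-1 + 2*z)*(z + z²)
r(-138 + U(-5))/J(-108) = ((-138 - 5)*(-1 + (-138 - 5) + 2*(-138 - 5)²))/((-108)²) = -143*(-1 - 143 + 2*(-143)²)/11664 = -143*(-1 - 143 + 2*20449)*(1/11664) = -143*(-1 - 143 + 40898)*(1/11664) = -143*40754*(1/11664) = -5827822*1/11664 = -2913911/5832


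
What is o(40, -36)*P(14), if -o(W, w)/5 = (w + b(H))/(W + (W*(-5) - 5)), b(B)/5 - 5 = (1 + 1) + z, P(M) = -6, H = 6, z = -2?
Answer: 2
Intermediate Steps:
b(B) = 25 (b(B) = 25 + 5*((1 + 1) - 2) = 25 + 5*(2 - 2) = 25 + 5*0 = 25 + 0 = 25)
o(W, w) = -5*(25 + w)/(-5 - 4*W) (o(W, w) = -5*(w + 25)/(W + (W*(-5) - 5)) = -5*(25 + w)/(W + (-5*W - 5)) = -5*(25 + w)/(W + (-5 - 5*W)) = -5*(25 + w)/(-5 - 4*W))
o(40, -36)*P(14) = (5*(25 - 36)/(5 + 4*40))*(-6) = (5*(-11)/(5 + 160))*(-6) = (5*(-11)/165)*(-6) = (5*(1/165)*(-11))*(-6) = -⅓*(-6) = 2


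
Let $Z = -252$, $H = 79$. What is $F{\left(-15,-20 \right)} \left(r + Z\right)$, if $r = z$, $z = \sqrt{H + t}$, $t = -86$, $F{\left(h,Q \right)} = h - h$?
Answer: $0$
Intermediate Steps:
$F{\left(h,Q \right)} = 0$
$z = i \sqrt{7}$ ($z = \sqrt{79 - 86} = \sqrt{-7} = i \sqrt{7} \approx 2.6458 i$)
$r = i \sqrt{7} \approx 2.6458 i$
$F{\left(-15,-20 \right)} \left(r + Z\right) = 0 \left(i \sqrt{7} - 252\right) = 0 \left(-252 + i \sqrt{7}\right) = 0$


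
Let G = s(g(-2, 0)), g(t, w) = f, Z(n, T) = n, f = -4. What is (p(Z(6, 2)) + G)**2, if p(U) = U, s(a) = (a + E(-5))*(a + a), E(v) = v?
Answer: 6084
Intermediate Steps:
g(t, w) = -4
s(a) = 2*a*(-5 + a) (s(a) = (a - 5)*(a + a) = (-5 + a)*(2*a) = 2*a*(-5 + a))
G = 72 (G = 2*(-4)*(-5 - 4) = 2*(-4)*(-9) = 72)
(p(Z(6, 2)) + G)**2 = (6 + 72)**2 = 78**2 = 6084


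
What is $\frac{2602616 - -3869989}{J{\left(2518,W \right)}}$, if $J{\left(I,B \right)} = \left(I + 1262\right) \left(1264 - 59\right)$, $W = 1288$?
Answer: $\frac{431507}{303660} \approx 1.421$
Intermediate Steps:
$J{\left(I,B \right)} = 1520710 + 1205 I$ ($J{\left(I,B \right)} = \left(1262 + I\right) 1205 = 1520710 + 1205 I$)
$\frac{2602616 - -3869989}{J{\left(2518,W \right)}} = \frac{2602616 - -3869989}{1520710 + 1205 \cdot 2518} = \frac{2602616 + 3869989}{1520710 + 3034190} = \frac{6472605}{4554900} = 6472605 \cdot \frac{1}{4554900} = \frac{431507}{303660}$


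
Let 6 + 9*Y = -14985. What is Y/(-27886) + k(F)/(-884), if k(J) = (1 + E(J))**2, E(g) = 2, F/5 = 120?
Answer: 1832213/36976836 ≈ 0.049550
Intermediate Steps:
F = 600 (F = 5*120 = 600)
Y = -4997/3 (Y = -2/3 + (1/9)*(-14985) = -2/3 - 1665 = -4997/3 ≈ -1665.7)
k(J) = 9 (k(J) = (1 + 2)**2 = 3**2 = 9)
Y/(-27886) + k(F)/(-884) = -4997/3/(-27886) + 9/(-884) = -4997/3*(-1/27886) + 9*(-1/884) = 4997/83658 - 9/884 = 1832213/36976836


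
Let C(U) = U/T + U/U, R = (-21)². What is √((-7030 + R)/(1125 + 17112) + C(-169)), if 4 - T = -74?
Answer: I*√225859166/12158 ≈ 1.2361*I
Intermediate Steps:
T = 78 (T = 4 - 1*(-74) = 4 + 74 = 78)
R = 441
C(U) = 1 + U/78 (C(U) = U/78 + U/U = U*(1/78) + 1 = U/78 + 1 = 1 + U/78)
√((-7030 + R)/(1125 + 17112) + C(-169)) = √((-7030 + 441)/(1125 + 17112) + (1 + (1/78)*(-169))) = √(-6589/18237 + (1 - 13/6)) = √(-6589*1/18237 - 7/6) = √(-6589/18237 - 7/6) = √(-18577/12158) = I*√225859166/12158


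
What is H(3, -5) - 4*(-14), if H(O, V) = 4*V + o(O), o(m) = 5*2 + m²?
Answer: 55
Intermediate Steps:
o(m) = 10 + m²
H(O, V) = 10 + O² + 4*V (H(O, V) = 4*V + (10 + O²) = 10 + O² + 4*V)
H(3, -5) - 4*(-14) = (10 + 3² + 4*(-5)) - 4*(-14) = (10 + 9 - 20) + 56 = -1 + 56 = 55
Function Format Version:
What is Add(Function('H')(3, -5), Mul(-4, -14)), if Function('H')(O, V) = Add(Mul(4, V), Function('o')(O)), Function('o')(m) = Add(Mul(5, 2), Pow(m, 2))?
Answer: 55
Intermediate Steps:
Function('o')(m) = Add(10, Pow(m, 2))
Function('H')(O, V) = Add(10, Pow(O, 2), Mul(4, V)) (Function('H')(O, V) = Add(Mul(4, V), Add(10, Pow(O, 2))) = Add(10, Pow(O, 2), Mul(4, V)))
Add(Function('H')(3, -5), Mul(-4, -14)) = Add(Add(10, Pow(3, 2), Mul(4, -5)), Mul(-4, -14)) = Add(Add(10, 9, -20), 56) = Add(-1, 56) = 55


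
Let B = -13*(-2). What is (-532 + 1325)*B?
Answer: 20618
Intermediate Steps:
B = 26
(-532 + 1325)*B = (-532 + 1325)*26 = 793*26 = 20618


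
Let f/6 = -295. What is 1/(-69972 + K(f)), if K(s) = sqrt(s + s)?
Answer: -5831/408007027 - I*sqrt(885)/2448042162 ≈ -1.4291e-5 - 1.2152e-8*I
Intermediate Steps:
f = -1770 (f = 6*(-295) = -1770)
K(s) = sqrt(2)*sqrt(s) (K(s) = sqrt(2*s) = sqrt(2)*sqrt(s))
1/(-69972 + K(f)) = 1/(-69972 + sqrt(2)*sqrt(-1770)) = 1/(-69972 + sqrt(2)*(I*sqrt(1770))) = 1/(-69972 + 2*I*sqrt(885))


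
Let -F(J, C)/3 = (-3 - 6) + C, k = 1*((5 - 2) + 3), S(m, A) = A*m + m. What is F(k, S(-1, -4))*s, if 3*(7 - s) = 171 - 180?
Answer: 180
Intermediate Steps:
s = 10 (s = 7 - (171 - 180)/3 = 7 - ⅓*(-9) = 7 + 3 = 10)
S(m, A) = m + A*m
k = 6 (k = 1*(3 + 3) = 1*6 = 6)
F(J, C) = 27 - 3*C (F(J, C) = -3*((-3 - 6) + C) = -3*(-9 + C) = 27 - 3*C)
F(k, S(-1, -4))*s = (27 - (-3)*(1 - 4))*10 = (27 - (-3)*(-3))*10 = (27 - 3*3)*10 = (27 - 9)*10 = 18*10 = 180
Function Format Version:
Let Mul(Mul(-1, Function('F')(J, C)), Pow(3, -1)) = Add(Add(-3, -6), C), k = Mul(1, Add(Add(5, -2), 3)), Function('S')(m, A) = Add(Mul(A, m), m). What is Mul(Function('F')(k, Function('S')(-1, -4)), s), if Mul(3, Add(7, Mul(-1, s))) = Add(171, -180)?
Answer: 180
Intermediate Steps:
s = 10 (s = Add(7, Mul(Rational(-1, 3), Add(171, -180))) = Add(7, Mul(Rational(-1, 3), -9)) = Add(7, 3) = 10)
Function('S')(m, A) = Add(m, Mul(A, m))
k = 6 (k = Mul(1, Add(3, 3)) = Mul(1, 6) = 6)
Function('F')(J, C) = Add(27, Mul(-3, C)) (Function('F')(J, C) = Mul(-3, Add(Add(-3, -6), C)) = Mul(-3, Add(-9, C)) = Add(27, Mul(-3, C)))
Mul(Function('F')(k, Function('S')(-1, -4)), s) = Mul(Add(27, Mul(-3, Mul(-1, Add(1, -4)))), 10) = Mul(Add(27, Mul(-3, Mul(-1, -3))), 10) = Mul(Add(27, Mul(-3, 3)), 10) = Mul(Add(27, -9), 10) = Mul(18, 10) = 180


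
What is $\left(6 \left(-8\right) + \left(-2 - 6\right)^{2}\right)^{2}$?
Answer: $256$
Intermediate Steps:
$\left(6 \left(-8\right) + \left(-2 - 6\right)^{2}\right)^{2} = \left(-48 + \left(-8\right)^{2}\right)^{2} = \left(-48 + 64\right)^{2} = 16^{2} = 256$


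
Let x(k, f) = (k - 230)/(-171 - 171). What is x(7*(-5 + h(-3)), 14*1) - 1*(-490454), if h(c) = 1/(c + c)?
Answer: 1006413205/2052 ≈ 4.9046e+5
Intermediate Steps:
h(c) = 1/(2*c)
x(k, f) = 115/171 - k/342 (x(k, f) = (-230 + k)/(-342) = (-230 + k)*(-1/342) = 115/171 - k/342)
x(7*(-5 + h(-3)), 14*1) - 1*(-490454) = (115/171 - 7*(-5 + (1/2)/(-3))/342) - 1*(-490454) = (115/171 - 7*(-5 + (1/2)*(-1/3))/342) + 490454 = (115/171 - 7*(-5 - 1/6)/342) + 490454 = (115/171 - 7*(-31)/(342*6)) + 490454 = (115/171 - 1/342*(-217/6)) + 490454 = (115/171 + 217/2052) + 490454 = 1597/2052 + 490454 = 1006413205/2052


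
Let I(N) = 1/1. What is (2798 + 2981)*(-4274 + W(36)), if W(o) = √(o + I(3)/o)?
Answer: -24699446 + 5779*√1297/6 ≈ -2.4665e+7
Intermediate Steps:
I(N) = 1
W(o) = √(o + 1/o)
(2798 + 2981)*(-4274 + W(36)) = (2798 + 2981)*(-4274 + √(36 + 1/36)) = 5779*(-4274 + √(36 + 1/36)) = 5779*(-4274 + √(1297/36)) = 5779*(-4274 + √1297/6) = -24699446 + 5779*√1297/6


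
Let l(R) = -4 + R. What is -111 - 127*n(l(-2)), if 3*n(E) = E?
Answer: 143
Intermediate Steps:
n(E) = E/3
-111 - 127*n(l(-2)) = -111 - 127*(-4 - 2)/3 = -111 - 127*(-6)/3 = -111 - 127*(-2) = -111 + 254 = 143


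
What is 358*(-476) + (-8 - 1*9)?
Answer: -170425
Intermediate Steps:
358*(-476) + (-8 - 1*9) = -170408 + (-8 - 9) = -170408 - 17 = -170425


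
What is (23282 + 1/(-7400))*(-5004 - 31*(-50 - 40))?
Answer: -190721486493/3700 ≈ -5.1546e+7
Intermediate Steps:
(23282 + 1/(-7400))*(-5004 - 31*(-50 - 40)) = (23282 - 1/7400)*(-5004 - 31*(-90)) = 172286799*(-5004 + 2790)/7400 = (172286799/7400)*(-2214) = -190721486493/3700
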